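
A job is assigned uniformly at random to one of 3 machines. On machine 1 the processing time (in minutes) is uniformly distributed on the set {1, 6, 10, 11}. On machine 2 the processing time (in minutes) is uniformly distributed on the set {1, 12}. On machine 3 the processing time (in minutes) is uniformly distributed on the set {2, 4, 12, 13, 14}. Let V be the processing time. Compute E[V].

E[V | machine 1] = (1+6+10+11)/4 = 7.
E[V | machine 2] = (1+12)/2 = 13/2.
E[V | machine 3] = (2+4+12+13+14)/5 = 9.
E[V] = (1/3)·(7) + (1/3)·(13/2) + (1/3)·(9) = 15/2.

15/2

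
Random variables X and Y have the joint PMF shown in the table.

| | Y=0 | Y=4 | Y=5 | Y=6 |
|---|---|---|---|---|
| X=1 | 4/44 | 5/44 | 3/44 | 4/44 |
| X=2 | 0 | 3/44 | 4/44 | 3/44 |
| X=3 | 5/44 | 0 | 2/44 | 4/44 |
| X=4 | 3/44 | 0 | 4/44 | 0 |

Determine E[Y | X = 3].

P(X = 3) = 1/4.
Summing Y·P(X=x,Y=y) over the conditioning event gives 17/22.
E[Y | X = 3] = (17/22) / (1/4) = 34/11.

34/11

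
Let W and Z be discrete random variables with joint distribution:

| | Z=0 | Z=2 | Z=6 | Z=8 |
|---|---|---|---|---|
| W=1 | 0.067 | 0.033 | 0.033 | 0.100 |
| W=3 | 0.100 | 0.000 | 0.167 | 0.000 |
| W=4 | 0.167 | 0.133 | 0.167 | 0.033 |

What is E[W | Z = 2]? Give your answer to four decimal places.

P(Z = 2) = 0.166.
Σ W·P over the event = 1·(0.033) + 4·(0.133) = 0.565.
E[W | Z = 2] = (0.565) / (0.166) = 3.4036.

3.4036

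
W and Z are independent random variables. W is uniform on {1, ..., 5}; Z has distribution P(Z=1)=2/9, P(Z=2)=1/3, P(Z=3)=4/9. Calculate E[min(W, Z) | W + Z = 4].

4/3

P(W + Z = 4) = 1/5.
Summing min(W,Z)·P(x,y) over outcomes with W + Z = 4 gives 4/15.
E[min(W, Z) | W + Z = 4] = (4/15) / (1/5) = 4/3.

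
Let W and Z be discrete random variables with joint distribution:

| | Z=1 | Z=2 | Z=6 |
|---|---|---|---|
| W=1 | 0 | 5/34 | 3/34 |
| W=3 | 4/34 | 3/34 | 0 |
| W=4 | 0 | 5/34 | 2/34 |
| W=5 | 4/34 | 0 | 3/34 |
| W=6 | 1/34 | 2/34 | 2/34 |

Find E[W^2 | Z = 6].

91/5

P(Z = 6) = 5/17.
Summing W^2·P(W=x,Z=y) over the conditioning event gives 91/17.
E[W^2 | Z = 6] = (91/17) / (5/17) = 91/5.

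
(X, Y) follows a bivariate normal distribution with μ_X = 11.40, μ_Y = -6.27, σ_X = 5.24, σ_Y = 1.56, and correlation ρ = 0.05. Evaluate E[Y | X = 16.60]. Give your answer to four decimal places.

-6.1926

E[Y | X=x] = μ_Y + ρ(σ_Y/σ_X)(x − μ_X) for jointly normal variables.
E[Y | X=16.60] = -6.27 + (0.05)·(1.56/5.24)·(16.60 − (11.40)) = -6.27 + (0.014885)·(5.2) = -6.1926.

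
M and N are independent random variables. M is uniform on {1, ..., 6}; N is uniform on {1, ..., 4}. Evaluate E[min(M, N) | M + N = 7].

9/4

Outcomes with M + N = 7: (3,4), (4,3), (5,2), (6,1), each with probability 1/24.
E[min(M, N) | M + N = 7] = (3 + 3 + 2 + 1) / 4 = 9/4.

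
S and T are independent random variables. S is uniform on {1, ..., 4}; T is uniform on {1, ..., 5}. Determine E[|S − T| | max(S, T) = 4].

12/7

Outcomes with max(S, T) = 4: (1,4), (2,4), (3,4), (4,1), (4,2), (4,3), (4,4), each with probability 1/20.
E[|S − T| | max(S, T) = 4] = (3 + 2 + 1 + 3 + 2 + 1 + 0) / 7 = 12/7.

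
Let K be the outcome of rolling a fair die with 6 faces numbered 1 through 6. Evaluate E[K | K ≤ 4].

5/2

Given K ≤ 4, K is equally likely to be any of {1, 2, 3, 4}.
E[K | K ≤ 4] = (1 + 2 + 3 + 4) / 4 = 5/2.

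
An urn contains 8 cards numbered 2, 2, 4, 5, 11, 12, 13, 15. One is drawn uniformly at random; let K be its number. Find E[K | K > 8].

51/4

P(K > 8) = 1/2.
Σ over the event: 11·1/8 + 12·1/8 + 13·1/8 + 15·1/8 = 51/8.
E[K | K > 8] = (51/8) / (1/2) = 51/4.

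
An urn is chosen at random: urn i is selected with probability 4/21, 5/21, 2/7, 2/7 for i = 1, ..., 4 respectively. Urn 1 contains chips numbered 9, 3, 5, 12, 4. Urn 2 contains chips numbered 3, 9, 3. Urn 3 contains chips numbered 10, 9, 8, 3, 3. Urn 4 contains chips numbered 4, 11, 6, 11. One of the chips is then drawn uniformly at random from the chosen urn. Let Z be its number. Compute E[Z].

E[Z | urn 1] = (9+3+5+12+4)/5 = 33/5.
E[Z | urn 2] = (3+9+3)/3 = 5.
E[Z | urn 3] = (10+9+8+3+3)/5 = 33/5.
E[Z | urn 4] = (4+11+6+11)/4 = 8.
By the law of total expectation,
E[Z] = (4/21)·(33/5) + (5/21)·(5) + (2/7)·(33/5) + (2/7)·(8) = 139/21.

139/21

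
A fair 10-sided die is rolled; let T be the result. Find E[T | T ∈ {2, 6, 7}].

P(T ∈ {2, 6, 7}) = 3/10.
Σ over the event: 2·1/10 + 6·1/10 + 7·1/10 = 3/2.
E[T | T ∈ {2, 6, 7}] = (3/2) / (3/10) = 5.

5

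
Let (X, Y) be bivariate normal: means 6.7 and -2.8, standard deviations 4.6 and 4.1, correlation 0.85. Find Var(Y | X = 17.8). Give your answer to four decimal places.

4.6648

The conditional variance in a bivariate normal is σ_Y²(1 − ρ²), independent of x.
Var(Y | X=17.8) = (4.1)²·(1 − (0.85)²) = 16.81·0.2775 = 4.6648.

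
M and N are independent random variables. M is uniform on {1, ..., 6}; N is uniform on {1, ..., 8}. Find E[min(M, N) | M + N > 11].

16/3

P(M + N > 11) = 1/8.
Summing min(M,N)·P(x,y) over outcomes with M + N > 11 gives 2/3.
E[min(M, N) | M + N > 11] = (2/3) / (1/8) = 16/3.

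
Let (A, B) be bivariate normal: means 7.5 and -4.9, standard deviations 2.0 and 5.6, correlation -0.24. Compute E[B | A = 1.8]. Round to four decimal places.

The regression of B on A has slope ρ·σ_B/σ_A and passes through (μ_A, μ_B).
E[B | A=1.8] = -4.9 + (-0.24)·(5.6/2.0)·(1.8 − (7.5)) = -4.9 + (-0.672)·(-5.7) = -1.0696.

-1.0696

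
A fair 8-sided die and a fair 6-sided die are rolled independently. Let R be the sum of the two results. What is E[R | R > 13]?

14

P(R > 13) = 1/48.
Σ over the event: 14·1/48 = 7/24.
E[R | R > 13] = (7/24) / (1/48) = 14.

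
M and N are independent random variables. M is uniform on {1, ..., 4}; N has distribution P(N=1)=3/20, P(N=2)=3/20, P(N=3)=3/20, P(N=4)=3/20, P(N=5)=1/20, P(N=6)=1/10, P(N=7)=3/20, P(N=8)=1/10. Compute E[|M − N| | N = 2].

1

P(N = 2) = 3/20.
Summing |M−N|·P(x,y) over outcomes with N = 2 gives 3/20.
E[|M − N| | N = 2] = (3/20) / (3/20) = 1.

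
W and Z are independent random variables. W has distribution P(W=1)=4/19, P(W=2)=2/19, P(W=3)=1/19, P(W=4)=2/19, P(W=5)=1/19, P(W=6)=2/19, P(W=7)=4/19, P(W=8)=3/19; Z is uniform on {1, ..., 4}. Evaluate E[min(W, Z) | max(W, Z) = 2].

P(max(W, Z) = 2) = 2/19.
Summing min(W,Z)·P(x,y) over outcomes with max(W, Z) = 2 gives 5/38.
E[min(W, Z) | max(W, Z) = 2] = (5/38) / (2/19) = 5/4.

5/4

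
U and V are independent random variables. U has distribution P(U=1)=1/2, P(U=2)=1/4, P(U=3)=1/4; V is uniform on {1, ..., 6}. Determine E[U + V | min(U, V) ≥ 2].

P(min(U, V) ≥ 2) = 5/12.
Summing (U+V)·P(x,y) over outcomes with min(U, V) ≥ 2 gives 65/24.
E[U + V | min(U, V) ≥ 2] = (65/24) / (5/12) = 13/2.

13/2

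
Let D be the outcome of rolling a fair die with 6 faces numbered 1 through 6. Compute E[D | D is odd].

3

Given D is odd, D is equally likely to be any of {1, 3, 5}.
E[D | D is odd] = (1 + 3 + 5) / 3 = 3.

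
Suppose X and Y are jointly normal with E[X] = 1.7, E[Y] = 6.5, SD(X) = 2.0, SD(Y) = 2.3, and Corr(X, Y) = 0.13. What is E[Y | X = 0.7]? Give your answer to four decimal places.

The regression of Y on X has slope ρ·σ_Y/σ_X and passes through (μ_X, μ_Y).
E[Y | X=0.7] = 6.5 + (0.13)·(2.3/2.0)·(0.7 − (1.7)) = 6.5 + (0.1495)·(-1) = 6.3505.

6.3505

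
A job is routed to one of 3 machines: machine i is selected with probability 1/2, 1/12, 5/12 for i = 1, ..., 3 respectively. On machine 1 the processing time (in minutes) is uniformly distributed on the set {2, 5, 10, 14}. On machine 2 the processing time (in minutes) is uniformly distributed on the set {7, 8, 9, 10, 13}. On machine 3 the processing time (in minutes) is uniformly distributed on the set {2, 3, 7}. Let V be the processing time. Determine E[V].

253/40

E[V | machine 1] = (2+5+10+14)/4 = 31/4.
E[V | machine 2] = (7+8+9+10+13)/5 = 47/5.
E[V | machine 3] = (2+3+7)/3 = 4.
E[V] = (1/2)·(31/4) + (1/12)·(47/5) + (5/12)·(4) = 253/40.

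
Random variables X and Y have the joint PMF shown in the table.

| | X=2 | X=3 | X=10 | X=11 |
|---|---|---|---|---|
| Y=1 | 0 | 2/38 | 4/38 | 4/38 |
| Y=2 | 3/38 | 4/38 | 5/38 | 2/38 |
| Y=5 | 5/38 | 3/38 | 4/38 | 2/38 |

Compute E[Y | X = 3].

P(X = 3) = 9/38.
Σ Y·P over the event = 1·(2/38) + 2·(4/38) + 5·(3/38) = 25/38.
E[Y | X = 3] = (25/38) / (9/38) = 25/9.

25/9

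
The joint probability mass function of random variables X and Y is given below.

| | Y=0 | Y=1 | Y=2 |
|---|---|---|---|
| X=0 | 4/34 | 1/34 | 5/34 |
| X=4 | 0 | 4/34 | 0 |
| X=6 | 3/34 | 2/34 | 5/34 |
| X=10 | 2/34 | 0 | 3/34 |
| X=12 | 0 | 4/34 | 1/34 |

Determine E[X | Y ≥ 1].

148/25

P(Y ≥ 1) = 25/34.
Σ X·P over the event = 0·(1/34) + 0·(5/34) + 4·(4/34) + 6·(2/34) + 6·(5/34) + 10·(3/34) + 12·(4/34) + 12·(1/34) = 74/17.
E[X | Y ≥ 1] = (74/17) / (25/34) = 148/25.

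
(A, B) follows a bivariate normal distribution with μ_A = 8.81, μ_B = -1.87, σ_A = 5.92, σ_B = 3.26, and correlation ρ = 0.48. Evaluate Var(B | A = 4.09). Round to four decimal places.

8.1790

For a bivariate normal, Var(B | A=x) = σ_B²(1 − ρ²).
Var(B | A=4.09) = (3.26)²·(1 − (0.48)²) = 10.6276·0.7696 = 8.1790.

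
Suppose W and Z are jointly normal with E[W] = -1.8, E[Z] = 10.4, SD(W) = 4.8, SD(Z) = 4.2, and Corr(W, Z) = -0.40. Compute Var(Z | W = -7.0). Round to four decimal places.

The conditional variance in a bivariate normal is σ_Z²(1 − ρ²), independent of x.
Var(Z | W=-7.0) = (4.2)²·(1 − (-0.40)²) = 17.64·0.84 = 14.8176.

14.8176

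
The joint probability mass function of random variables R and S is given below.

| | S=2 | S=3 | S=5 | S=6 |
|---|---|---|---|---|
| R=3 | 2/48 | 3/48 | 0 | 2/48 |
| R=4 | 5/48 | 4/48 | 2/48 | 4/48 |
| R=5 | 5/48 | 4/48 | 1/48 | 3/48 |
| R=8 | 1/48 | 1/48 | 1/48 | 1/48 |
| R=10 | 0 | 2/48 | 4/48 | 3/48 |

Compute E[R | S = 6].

P(S = 6) = 13/48.
Σ R·P over the event = 3·(2/48) + 4·(4/48) + 5·(3/48) + 8·(1/48) + 10·(3/48) = 25/16.
E[R | S = 6] = (25/16) / (13/48) = 75/13.

75/13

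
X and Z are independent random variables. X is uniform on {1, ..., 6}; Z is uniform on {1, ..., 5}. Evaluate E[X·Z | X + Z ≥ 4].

P(X + Z ≥ 4) = 9/10.
Summing XZ·P(x,y) over outcomes with X + Z ≥ 4 gives 31/3.
E[X·Z | X + Z ≥ 4] = (31/3) / (9/10) = 310/27.

310/27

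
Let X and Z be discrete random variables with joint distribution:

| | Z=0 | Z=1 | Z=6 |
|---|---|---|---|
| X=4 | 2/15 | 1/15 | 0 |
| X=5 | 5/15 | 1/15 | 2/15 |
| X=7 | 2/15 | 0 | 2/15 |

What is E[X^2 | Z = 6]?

37

P(Z = 6) = 4/15.
Σ X^2·P over the event = 25·(2/15) + 49·(2/15) = 148/15.
E[X^2 | Z = 6] = (148/15) / (4/15) = 37.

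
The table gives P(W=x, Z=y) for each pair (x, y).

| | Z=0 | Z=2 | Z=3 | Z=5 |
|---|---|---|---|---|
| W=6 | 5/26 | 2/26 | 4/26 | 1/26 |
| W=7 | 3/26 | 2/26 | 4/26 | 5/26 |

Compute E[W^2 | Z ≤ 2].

P(Z ≤ 2) = 6/13.
Summing W^2·P(W=x,Z=y) over the conditioning event gives 497/26.
E[W^2 | Z ≤ 2] = (497/26) / (6/13) = 497/12.

497/12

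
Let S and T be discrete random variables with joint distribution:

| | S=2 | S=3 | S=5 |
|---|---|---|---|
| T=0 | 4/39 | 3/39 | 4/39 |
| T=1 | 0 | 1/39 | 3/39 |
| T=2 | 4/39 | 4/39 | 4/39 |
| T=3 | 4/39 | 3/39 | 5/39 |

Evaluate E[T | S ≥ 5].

P(S ≥ 5) = 16/39.
Σ T·P over the event = 0·(4/39) + 1·(3/39) + 2·(4/39) + 3·(5/39) = 2/3.
E[T | S ≥ 5] = (2/3) / (16/39) = 13/8.

13/8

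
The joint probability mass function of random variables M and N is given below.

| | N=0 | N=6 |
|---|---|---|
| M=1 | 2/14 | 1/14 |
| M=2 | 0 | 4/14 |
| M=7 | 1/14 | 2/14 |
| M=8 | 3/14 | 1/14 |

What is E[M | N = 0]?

P(N = 0) = 3/7.
Σ M·P over the event = 1·(2/14) + 7·(1/14) + 8·(3/14) = 33/14.
E[M | N = 0] = (33/14) / (3/7) = 11/2.

11/2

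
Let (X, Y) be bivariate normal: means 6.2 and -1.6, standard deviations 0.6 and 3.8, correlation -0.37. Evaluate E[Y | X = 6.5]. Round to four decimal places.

-2.3030

E[Y | X=x] = μ_Y + ρ(σ_Y/σ_X)(x − μ_X) for jointly normal variables.
E[Y | X=6.5] = -1.6 + (-0.37)·(3.8/0.6)·(6.5 − (6.2)) = -1.6 + (-2.3433)·(0.3) = -2.3030.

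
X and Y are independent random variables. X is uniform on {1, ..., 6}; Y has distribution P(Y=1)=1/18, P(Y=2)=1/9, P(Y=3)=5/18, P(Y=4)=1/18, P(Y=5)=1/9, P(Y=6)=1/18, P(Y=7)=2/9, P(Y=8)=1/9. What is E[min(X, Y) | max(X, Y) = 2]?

P(max(X, Y) = 2) = 5/108.
Summing min(X,Y)·P(x,y) over outcomes with max(X, Y) = 2 gives 7/108.
E[min(X, Y) | max(X, Y) = 2] = (7/108) / (5/108) = 7/5.

7/5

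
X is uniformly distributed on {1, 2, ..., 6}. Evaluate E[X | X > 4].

Given X > 4, X is equally likely to be any of {5, 6}.
E[X | X > 4] = (5 + 6) / 2 = 11/2.

11/2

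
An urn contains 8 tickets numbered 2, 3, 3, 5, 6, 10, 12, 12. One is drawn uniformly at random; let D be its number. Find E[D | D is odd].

11/3

P(D is odd) = 3/8.
Σ over the event: 3·1/4 + 5·1/8 = 11/8.
E[D | D is odd] = (11/8) / (3/8) = 11/3.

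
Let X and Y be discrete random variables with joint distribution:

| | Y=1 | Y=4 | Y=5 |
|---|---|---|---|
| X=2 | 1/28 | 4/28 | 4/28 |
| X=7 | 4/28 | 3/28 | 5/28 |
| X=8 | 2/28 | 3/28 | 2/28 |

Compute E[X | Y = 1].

P(Y = 1) = 1/4.
Σ X·P over the event = 2·(1/28) + 7·(4/28) + 8·(2/28) = 23/14.
E[X | Y = 1] = (23/14) / (1/4) = 46/7.

46/7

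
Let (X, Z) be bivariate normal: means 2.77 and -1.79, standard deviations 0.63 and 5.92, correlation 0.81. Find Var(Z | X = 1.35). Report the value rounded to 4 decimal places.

12.0525

The conditional variance in a bivariate normal is σ_Z²(1 − ρ²), independent of x.
Var(Z | X=1.35) = (5.92)²·(1 − (0.81)²) = 35.0464·0.3439 = 12.0525.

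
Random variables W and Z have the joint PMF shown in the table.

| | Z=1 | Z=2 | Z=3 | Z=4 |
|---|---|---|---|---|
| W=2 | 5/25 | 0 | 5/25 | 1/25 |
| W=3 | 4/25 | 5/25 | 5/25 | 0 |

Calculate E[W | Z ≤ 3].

31/12

P(Z ≤ 3) = 24/25.
Σ W·P over the event = 2·(5/25) + 2·(5/25) + 3·(4/25) + 3·(5/25) + 3·(5/25) = 62/25.
E[W | Z ≤ 3] = (62/25) / (24/25) = 31/12.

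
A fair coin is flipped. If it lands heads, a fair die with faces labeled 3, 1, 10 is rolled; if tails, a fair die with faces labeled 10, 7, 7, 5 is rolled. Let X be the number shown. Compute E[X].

143/24

E[X | heads] = (3+1+10)/3 = 14/3.
E[X | tails] = (10+7+7+5)/4 = 29/4.
E[X] = (1/2)·(14/3) + (1/2)·(29/4) = 143/24.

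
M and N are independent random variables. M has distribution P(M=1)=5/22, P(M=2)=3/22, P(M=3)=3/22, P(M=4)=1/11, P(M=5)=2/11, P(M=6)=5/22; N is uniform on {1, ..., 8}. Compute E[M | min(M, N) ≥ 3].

P(min(M, N) ≥ 3) = 21/44.
Summing M·P(x,y) over outcomes with min(M, N) ≥ 3 gives 201/88.
E[M | min(M, N) ≥ 3] = (201/88) / (21/44) = 67/14.

67/14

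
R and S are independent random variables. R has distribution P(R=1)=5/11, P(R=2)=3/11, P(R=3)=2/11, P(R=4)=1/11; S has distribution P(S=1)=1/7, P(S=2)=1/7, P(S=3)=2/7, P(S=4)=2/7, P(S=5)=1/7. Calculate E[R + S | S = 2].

43/11

P(S = 2) = 1/7.
Summing (R+S)·P(x,y) over outcomes with S = 2 gives 43/77.
E[R + S | S = 2] = (43/77) / (1/7) = 43/11.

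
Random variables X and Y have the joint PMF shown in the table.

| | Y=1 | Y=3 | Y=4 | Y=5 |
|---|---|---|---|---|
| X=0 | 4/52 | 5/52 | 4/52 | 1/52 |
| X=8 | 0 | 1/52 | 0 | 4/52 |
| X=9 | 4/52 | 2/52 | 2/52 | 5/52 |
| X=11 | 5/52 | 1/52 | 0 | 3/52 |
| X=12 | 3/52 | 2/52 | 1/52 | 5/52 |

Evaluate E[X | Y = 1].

P(Y = 1) = 4/13.
Summing X·P(X=x,Y=y) over the conditioning event gives 127/52.
E[X | Y = 1] = (127/52) / (4/13) = 127/16.

127/16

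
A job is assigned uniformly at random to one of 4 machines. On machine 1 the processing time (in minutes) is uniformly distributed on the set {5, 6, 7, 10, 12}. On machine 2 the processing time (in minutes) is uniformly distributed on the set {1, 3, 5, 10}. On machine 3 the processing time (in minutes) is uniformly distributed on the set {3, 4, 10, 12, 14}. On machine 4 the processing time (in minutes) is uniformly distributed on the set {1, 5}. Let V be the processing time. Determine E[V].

E[V | machine 1] = (5+6+7+10+12)/5 = 8.
E[V | machine 2] = (1+3+5+10)/4 = 19/4.
E[V | machine 3] = (3+4+10+12+14)/5 = 43/5.
E[V | machine 4] = (1+5)/2 = 3.
E[V] = (1/4)·(8) + (1/4)·(19/4) + (1/4)·(43/5) + (1/4)·(3) = 487/80.

487/80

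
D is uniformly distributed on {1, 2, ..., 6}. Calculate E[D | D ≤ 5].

Given D ≤ 5, D is equally likely to be any of {1, 2, 3, 4, 5}.
E[D | D ≤ 5] = (1 + 2 + 3 + 4 + 5) / 5 = 3.

3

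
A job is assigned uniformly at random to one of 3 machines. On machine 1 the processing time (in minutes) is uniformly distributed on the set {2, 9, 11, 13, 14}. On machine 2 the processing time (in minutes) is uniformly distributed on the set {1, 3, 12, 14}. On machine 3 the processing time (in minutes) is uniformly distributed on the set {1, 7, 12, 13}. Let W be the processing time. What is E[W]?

E[W | machine 1] = (2+9+11+13+14)/5 = 49/5.
E[W | machine 2] = (1+3+12+14)/4 = 15/2.
E[W | machine 3] = (1+7+12+13)/4 = 33/4.
By the law of total expectation,
E[W] = (1/3)·(49/5) + (1/3)·(15/2) + (1/3)·(33/4) = 511/60.

511/60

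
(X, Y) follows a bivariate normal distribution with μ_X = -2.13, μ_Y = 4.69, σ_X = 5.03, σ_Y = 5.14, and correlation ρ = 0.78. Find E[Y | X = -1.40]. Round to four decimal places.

The regression of Y on X has slope ρ·σ_Y/σ_X and passes through (μ_X, μ_Y).
E[Y | X=-1.40] = 4.69 + (0.78)·(5.14/5.03)·(-1.40 − (-2.13)) = 4.69 + (0.79706)·(0.73) = 5.2719.

5.2719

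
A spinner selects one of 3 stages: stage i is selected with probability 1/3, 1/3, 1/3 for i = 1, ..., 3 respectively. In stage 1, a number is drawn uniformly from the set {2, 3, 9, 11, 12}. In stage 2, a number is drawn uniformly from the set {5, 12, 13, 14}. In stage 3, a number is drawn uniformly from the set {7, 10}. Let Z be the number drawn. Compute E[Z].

269/30

E[Z | stage 1] = (2+3+9+11+12)/5 = 37/5.
E[Z | stage 2] = (5+12+13+14)/4 = 11.
E[Z | stage 3] = (7+10)/2 = 17/2.
E[Z] = (1/3)·(37/5) + (1/3)·(11) + (1/3)·(17/2) = 269/30.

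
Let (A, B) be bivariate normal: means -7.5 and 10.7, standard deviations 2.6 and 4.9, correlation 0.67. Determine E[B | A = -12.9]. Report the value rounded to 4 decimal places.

3.8815

For a bivariate normal, E[B | A=x] = μ_B + ρ·(σ_B/σ_A)·(x − μ_A).
E[B | A=-12.9] = 10.7 + (0.67)·(4.9/2.6)·(-12.9 − (-7.5)) = 10.7 + (1.26269)·(-5.4) = 3.8815.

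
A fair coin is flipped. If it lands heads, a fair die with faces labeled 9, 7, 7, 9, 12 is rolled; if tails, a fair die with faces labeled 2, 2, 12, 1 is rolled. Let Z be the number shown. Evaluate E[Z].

E[Z | heads] = (9+7+7+9+12)/5 = 44/5.
E[Z | tails] = (2+2+12+1)/4 = 17/4.
By the law of total expectation,
E[Z] = (1/2)·(44/5) + (1/2)·(17/4) = 261/40.

261/40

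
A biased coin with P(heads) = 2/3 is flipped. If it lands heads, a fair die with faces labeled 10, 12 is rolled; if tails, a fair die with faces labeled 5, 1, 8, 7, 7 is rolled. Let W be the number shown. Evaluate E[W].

46/5

E[W | heads] = (10+12)/2 = 11.
E[W | tails] = (5+1+8+7+7)/5 = 28/5.
E[W] = (2/3)·(11) + (1/3)·(28/5) = 46/5.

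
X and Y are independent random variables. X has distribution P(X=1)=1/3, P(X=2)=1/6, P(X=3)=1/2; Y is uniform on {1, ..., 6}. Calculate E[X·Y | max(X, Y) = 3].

11/2

P(max(X, Y) = 3) = 1/3.
Summing XY·P(x,y) over outcomes with max(X, Y) = 3 gives 11/6.
E[X·Y | max(X, Y) = 3] = (11/6) / (1/3) = 11/2.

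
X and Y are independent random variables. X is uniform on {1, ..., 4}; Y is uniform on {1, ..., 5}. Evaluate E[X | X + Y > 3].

46/17

P(X + Y > 3) = 17/20.
Summing X·P(x,y) over outcomes with X + Y > 3 gives 23/10.
E[X | X + Y > 3] = (23/10) / (17/20) = 46/17.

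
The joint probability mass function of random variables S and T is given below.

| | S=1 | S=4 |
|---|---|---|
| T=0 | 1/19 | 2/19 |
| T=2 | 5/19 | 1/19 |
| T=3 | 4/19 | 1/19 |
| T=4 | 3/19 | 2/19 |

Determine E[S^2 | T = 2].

P(T = 2) = 6/19.
Σ S^2·P over the event = 1·(5/19) + 16·(1/19) = 21/19.
E[S^2 | T = 2] = (21/19) / (6/19) = 7/2.

7/2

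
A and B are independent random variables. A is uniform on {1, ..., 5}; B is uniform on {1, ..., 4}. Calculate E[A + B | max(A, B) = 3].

24/5

Outcomes with max(A, B) = 3: (1,3), (2,3), (3,1), (3,2), (3,3), each with probability 1/20.
E[A + B | max(A, B) = 3] = (4 + 5 + 4 + 5 + 6) / 5 = 24/5.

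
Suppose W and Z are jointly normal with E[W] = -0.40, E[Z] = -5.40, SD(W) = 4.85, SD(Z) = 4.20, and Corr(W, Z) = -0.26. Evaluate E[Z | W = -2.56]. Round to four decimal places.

The regression of Z on W has slope ρ·σ_Z/σ_W and passes through (μ_W, μ_Z).
E[Z | W=-2.56] = -5.40 + (-0.26)·(4.20/4.85)·(-2.56 − (-0.40)) = -5.40 + (-0.22515)·(-2.16) = -4.9137.

-4.9137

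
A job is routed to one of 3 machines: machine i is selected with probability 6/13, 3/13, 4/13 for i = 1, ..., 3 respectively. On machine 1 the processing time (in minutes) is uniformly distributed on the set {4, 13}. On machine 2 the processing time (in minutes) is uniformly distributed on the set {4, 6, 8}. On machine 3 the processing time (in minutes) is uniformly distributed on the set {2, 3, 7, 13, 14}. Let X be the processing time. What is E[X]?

501/65

E[X | machine 1] = (4+13)/2 = 17/2.
E[X | machine 2] = (4+6+8)/3 = 6.
E[X | machine 3] = (2+3+7+13+14)/5 = 39/5.
E[X] = (6/13)·(17/2) + (3/13)·(6) + (4/13)·(39/5) = 501/65.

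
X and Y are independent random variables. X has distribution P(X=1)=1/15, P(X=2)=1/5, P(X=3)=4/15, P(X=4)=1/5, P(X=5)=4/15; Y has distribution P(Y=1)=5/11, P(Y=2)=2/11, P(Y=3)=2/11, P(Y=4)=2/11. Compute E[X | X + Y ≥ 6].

88/21

P(X + Y ≥ 6) = 28/55.
Summing X·P(x,y) over outcomes with X + Y ≥ 6 gives 32/15.
E[X | X + Y ≥ 6] = (32/15) / (28/55) = 88/21.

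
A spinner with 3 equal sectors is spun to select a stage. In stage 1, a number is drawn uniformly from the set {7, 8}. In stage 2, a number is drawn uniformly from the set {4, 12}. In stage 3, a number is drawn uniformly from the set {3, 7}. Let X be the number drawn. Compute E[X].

41/6

E[X | stage 1] = (7+8)/2 = 15/2.
E[X | stage 2] = (4+12)/2 = 8.
E[X | stage 3] = (3+7)/2 = 5.
E[X] = (1/3)·(15/2) + (1/3)·(8) + (1/3)·(5) = 41/6.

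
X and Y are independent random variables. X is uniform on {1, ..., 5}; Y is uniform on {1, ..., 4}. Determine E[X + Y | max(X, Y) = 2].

Outcomes with max(X, Y) = 2: (1,2), (2,1), (2,2), each with probability 1/20.
E[X + Y | max(X, Y) = 2] = (3 + 3 + 4) / 3 = 10/3.

10/3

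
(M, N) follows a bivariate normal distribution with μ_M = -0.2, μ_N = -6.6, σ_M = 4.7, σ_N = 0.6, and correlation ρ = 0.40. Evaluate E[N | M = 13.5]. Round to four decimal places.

-5.9004

The regression of N on M has slope ρ·σ_N/σ_M and passes through (μ_M, μ_N).
E[N | M=13.5] = -6.6 + (0.40)·(0.6/4.7)·(13.5 − (-0.2)) = -6.6 + (0.051064)·(13.7) = -5.9004.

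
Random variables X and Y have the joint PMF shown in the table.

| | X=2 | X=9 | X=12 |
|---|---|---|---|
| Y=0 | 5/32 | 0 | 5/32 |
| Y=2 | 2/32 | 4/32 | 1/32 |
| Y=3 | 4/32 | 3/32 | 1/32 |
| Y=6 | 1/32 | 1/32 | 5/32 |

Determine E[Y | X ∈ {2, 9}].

P(X ∈ {2, 9}) = 5/8.
Σ Y·P over the event = 0·(5/32) + 2·(2/32) + 3·(4/32) + 6·(1/32) + 2·(4/32) + 3·(3/32) + 6·(1/32) = 45/32.
E[Y | X ∈ {2, 9}] = (45/32) / (5/8) = 9/4.

9/4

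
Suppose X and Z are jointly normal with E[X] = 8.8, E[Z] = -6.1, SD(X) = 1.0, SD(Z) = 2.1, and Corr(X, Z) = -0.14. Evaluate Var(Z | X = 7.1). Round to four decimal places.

Var(Z | X=x) = (1 − ρ²)·σ_Z².
Var(Z | X=7.1) = (2.1)²·(1 − (-0.14)²) = 4.41·0.9804 = 4.3236.

4.3236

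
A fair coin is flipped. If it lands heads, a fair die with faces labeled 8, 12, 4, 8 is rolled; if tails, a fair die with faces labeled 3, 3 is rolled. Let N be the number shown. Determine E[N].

E[N | heads] = (8+12+4+8)/4 = 8.
E[N | tails] = (3+3)/2 = 3.
E[N] = (1/2)·(8) + (1/2)·(3) = 11/2.

11/2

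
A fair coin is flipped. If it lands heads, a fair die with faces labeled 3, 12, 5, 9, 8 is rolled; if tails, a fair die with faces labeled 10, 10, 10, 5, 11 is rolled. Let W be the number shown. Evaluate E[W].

E[W | heads] = (3+12+5+9+8)/5 = 37/5.
E[W | tails] = (10+10+10+5+11)/5 = 46/5.
By the law of total expectation,
E[W] = (1/2)·(37/5) + (1/2)·(46/5) = 83/10.

83/10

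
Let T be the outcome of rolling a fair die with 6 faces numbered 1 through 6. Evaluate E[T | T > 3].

Given T > 3, T is equally likely to be any of {4, 5, 6}.
E[T | T > 3] = (4 + 5 + 6) / 3 = 5.

5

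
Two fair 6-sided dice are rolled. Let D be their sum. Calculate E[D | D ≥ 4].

244/33

P(D ≥ 4) = 11/12.
E[D | D ≥ 4] = (61/9) / (11/12) = 244/33.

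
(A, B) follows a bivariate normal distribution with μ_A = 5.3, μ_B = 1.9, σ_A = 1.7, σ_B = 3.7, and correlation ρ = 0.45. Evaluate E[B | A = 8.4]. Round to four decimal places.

The regression of B on A has slope ρ·σ_B/σ_A and passes through (μ_A, μ_B).
E[B | A=8.4] = 1.9 + (0.45)·(3.7/1.7)·(8.4 − (5.3)) = 1.9 + (0.97941)·(3.1) = 4.9362.

4.9362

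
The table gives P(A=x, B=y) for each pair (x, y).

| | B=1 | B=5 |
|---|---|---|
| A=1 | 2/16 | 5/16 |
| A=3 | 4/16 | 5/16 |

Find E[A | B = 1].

7/3

P(B = 1) = 3/8.
Summing A·P(A=x,B=y) over the conditioning event gives 7/8.
E[A | B = 1] = (7/8) / (3/8) = 7/3.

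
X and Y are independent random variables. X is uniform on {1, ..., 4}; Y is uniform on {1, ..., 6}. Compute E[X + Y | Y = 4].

Outcomes with Y = 4: (1,4), (2,4), (3,4), (4,4), each with probability 1/24.
E[X + Y | Y = 4] = (5 + 6 + 7 + 8) / 4 = 13/2.

13/2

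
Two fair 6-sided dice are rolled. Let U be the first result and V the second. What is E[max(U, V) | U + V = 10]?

17/3

Outcomes with U + V = 10: (4,6), (5,5), (6,4), each with probability 1/36.
E[max(U, V) | U + V = 10] = (6 + 5 + 6) / 3 = 17/3.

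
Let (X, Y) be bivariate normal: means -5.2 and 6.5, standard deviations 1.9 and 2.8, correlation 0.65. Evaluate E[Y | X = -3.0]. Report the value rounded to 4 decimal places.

For a bivariate normal, E[Y | X=x] = μ_Y + ρ·(σ_Y/σ_X)·(x − μ_X).
E[Y | X=-3.0] = 6.5 + (0.65)·(2.8/1.9)·(-3.0 − (-5.2)) = 6.5 + (0.95789)·(2.2) = 8.6074.

8.6074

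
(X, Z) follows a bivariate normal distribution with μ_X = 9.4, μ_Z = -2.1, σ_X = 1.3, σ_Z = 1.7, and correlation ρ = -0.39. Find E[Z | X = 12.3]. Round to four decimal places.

-3.5790

For a bivariate normal, E[Z | X=x] = μ_Z + ρ·(σ_Z/σ_X)·(x − μ_X).
E[Z | X=12.3] = -2.1 + (-0.39)·(1.7/1.3)·(12.3 − (9.4)) = -2.1 + (-0.51)·(2.9) = -3.5790.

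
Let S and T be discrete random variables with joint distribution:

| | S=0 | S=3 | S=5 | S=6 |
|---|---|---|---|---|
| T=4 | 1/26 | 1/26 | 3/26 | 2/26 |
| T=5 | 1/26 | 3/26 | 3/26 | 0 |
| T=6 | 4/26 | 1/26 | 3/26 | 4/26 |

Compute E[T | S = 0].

11/2

P(S = 0) = 3/13.
Σ T·P over the event = 4·(1/26) + 5·(1/26) + 6·(4/26) = 33/26.
E[T | S = 0] = (33/26) / (3/13) = 11/2.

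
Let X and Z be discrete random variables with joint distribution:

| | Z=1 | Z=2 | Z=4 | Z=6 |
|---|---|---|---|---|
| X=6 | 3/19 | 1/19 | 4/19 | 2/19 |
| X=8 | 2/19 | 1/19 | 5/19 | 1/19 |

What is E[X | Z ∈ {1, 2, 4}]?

7

P(Z ∈ {1, 2, 4}) = 16/19.
Summing X·P(X=x,Z=y) over the conditioning event gives 112/19.
E[X | Z ∈ {1, 2, 4}] = (112/19) / (16/19) = 7.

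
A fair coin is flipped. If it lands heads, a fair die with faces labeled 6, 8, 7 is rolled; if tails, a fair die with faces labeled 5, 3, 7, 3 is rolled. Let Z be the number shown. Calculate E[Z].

23/4

E[Z | heads] = (6+8+7)/3 = 7.
E[Z | tails] = (5+3+7+3)/4 = 9/2.
E[Z] = (1/2)·(7) + (1/2)·(9/2) = 23/4.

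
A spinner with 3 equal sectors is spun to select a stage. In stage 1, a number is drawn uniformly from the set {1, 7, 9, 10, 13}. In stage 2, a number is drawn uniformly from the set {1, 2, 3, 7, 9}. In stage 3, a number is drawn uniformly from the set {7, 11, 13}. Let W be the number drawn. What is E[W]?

341/45

E[W | stage 1] = (1+7+9+10+13)/5 = 8.
E[W | stage 2] = (1+2+3+7+9)/5 = 22/5.
E[W | stage 3] = (7+11+13)/3 = 31/3.
E[W] = (1/3)·(8) + (1/3)·(22/5) + (1/3)·(31/3) = 341/45.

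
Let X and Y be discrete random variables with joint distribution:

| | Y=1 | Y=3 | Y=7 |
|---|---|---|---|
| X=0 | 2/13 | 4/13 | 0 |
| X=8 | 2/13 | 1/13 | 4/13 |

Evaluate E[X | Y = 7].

8

P(Y = 7) = 4/13.
Summing X·P(X=x,Y=y) over the conditioning event gives 32/13.
E[X | Y = 7] = (32/13) / (4/13) = 8.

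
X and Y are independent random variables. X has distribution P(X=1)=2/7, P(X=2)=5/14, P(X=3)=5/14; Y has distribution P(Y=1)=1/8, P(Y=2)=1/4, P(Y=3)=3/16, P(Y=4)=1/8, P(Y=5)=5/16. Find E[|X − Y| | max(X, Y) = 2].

P(max(X, Y) = 2) = 23/112.
Summing |X−Y|·P(x,y) over outcomes with max(X, Y) = 2 gives 13/112.
E[|X − Y| | max(X, Y) = 2] = (13/112) / (23/112) = 13/23.

13/23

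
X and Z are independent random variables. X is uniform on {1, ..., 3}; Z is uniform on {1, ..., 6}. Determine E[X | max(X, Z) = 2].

5/3

Outcomes with max(X, Z) = 2: (1,2), (2,1), (2,2), each with probability 1/18.
E[X | max(X, Z) = 2] = (1 + 2 + 2) / 3 = 5/3.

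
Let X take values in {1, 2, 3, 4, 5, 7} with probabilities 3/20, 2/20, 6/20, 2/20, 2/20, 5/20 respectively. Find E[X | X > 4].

P(X > 4) = 7/20.
Σ over the event: 5·1/10 + 7·1/4 = 9/4.
E[X | X > 4] = (9/4) / (7/20) = 45/7.

45/7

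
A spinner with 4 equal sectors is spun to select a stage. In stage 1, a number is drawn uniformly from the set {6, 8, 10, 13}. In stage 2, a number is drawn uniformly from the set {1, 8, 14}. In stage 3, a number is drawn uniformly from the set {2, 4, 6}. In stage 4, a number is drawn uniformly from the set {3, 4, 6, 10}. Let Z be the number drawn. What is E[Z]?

20/3

E[Z | stage 1] = (6+8+10+13)/4 = 37/4.
E[Z | stage 2] = (1+8+14)/3 = 23/3.
E[Z | stage 3] = (2+4+6)/3 = 4.
E[Z | stage 4] = (3+4+6+10)/4 = 23/4.
E[Z] = (1/4)·(37/4) + (1/4)·(23/3) + (1/4)·(4) + (1/4)·(23/4) = 20/3.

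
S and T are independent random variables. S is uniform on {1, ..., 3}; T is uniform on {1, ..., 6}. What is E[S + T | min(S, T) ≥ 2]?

13/2

Outcomes with min(S, T) ≥ 2: (2,2), (2,3), (2,4), (2,5), (2,6), (3,2), (3,3), (3,4), (3,5), (3,6), each with probability 1/18.
E[S + T | min(S, T) ≥ 2] = (4 + 5 + 6 + 7 + 8 + 5 + 6 + 7 + 8 + 9) / 10 = 13/2.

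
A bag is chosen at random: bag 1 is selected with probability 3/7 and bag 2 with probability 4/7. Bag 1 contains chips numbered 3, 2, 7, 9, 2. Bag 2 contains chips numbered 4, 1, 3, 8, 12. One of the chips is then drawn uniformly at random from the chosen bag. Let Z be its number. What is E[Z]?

E[Z | bag 1] = (3+2+7+9+2)/5 = 23/5.
E[Z | bag 2] = (4+1+3+8+12)/5 = 28/5.
By the law of total expectation,
E[Z] = (3/7)·(23/5) + (4/7)·(28/5) = 181/35.

181/35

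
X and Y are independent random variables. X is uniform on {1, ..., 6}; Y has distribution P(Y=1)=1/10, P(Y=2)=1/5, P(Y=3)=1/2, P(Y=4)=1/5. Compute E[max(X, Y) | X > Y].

153/32

P(X > Y) = 8/15.
Summing max(X,Y)·P(x,y) over outcomes with X > Y gives 51/20.
E[max(X, Y) | X > Y] = (51/20) / (8/15) = 153/32.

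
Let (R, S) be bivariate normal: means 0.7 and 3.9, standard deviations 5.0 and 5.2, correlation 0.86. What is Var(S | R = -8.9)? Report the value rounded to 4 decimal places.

For a bivariate normal, Var(S | R=x) = σ_S²(1 − ρ²).
Var(S | R=-8.9) = (5.2)²·(1 − (0.86)²) = 27.04·0.2604 = 7.0412.

7.0412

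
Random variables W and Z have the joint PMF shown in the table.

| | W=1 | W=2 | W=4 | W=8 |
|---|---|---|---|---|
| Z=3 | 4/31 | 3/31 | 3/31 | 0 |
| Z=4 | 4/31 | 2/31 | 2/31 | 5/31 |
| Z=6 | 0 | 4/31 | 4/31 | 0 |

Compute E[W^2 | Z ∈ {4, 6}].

148/7

P(Z ∈ {4, 6}) = 21/31.
Summing W^2·P(W=x,Z=y) over the conditioning event gives 444/31.
E[W^2 | Z ∈ {4, 6}] = (444/31) / (21/31) = 148/7.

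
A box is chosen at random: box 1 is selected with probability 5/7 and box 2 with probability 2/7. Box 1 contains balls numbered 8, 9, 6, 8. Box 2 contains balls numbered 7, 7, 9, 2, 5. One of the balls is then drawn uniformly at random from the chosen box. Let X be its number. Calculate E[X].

E[X | box 1] = (8+9+6+8)/4 = 31/4.
E[X | box 2] = (7+7+9+2+5)/5 = 6.
E[X] = (5/7)·(31/4) + (2/7)·(6) = 29/4.

29/4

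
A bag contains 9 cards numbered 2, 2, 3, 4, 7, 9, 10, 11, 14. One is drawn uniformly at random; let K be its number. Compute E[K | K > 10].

P(K > 10) = 2/9.
Σ over the event: 11·1/9 + 14·1/9 = 25/9.
E[K | K > 10] = (25/9) / (2/9) = 25/2.

25/2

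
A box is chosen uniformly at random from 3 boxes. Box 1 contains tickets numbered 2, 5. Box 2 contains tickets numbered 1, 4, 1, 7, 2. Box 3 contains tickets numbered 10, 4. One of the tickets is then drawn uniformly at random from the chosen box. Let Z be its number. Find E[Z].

E[Z | box 1] = (2+5)/2 = 7/2.
E[Z | box 2] = (1+4+1+7+2)/5 = 3.
E[Z | box 3] = (10+4)/2 = 7.
By the law of total expectation,
E[Z] = (1/3)·(7/2) + (1/3)·(3) + (1/3)·(7) = 9/2.

9/2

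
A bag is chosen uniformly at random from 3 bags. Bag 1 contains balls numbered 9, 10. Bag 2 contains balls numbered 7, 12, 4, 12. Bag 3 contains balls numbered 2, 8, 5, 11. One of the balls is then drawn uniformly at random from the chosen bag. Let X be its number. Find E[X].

33/4

E[X | bag 1] = (9+10)/2 = 19/2.
E[X | bag 2] = (7+12+4+12)/4 = 35/4.
E[X | bag 3] = (2+8+5+11)/4 = 13/2.
E[X] = (1/3)·(19/2) + (1/3)·(35/4) + (1/3)·(13/2) = 33/4.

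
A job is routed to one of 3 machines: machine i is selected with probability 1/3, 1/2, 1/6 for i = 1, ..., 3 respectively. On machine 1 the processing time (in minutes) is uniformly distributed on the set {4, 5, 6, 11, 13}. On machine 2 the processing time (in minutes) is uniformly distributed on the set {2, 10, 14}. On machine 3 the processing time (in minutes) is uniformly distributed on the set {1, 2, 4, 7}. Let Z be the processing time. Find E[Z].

451/60

E[Z | machine 1] = (4+5+6+11+13)/5 = 39/5.
E[Z | machine 2] = (2+10+14)/3 = 26/3.
E[Z | machine 3] = (1+2+4+7)/4 = 7/2.
By the law of total expectation,
E[Z] = (1/3)·(39/5) + (1/2)·(26/3) + (1/6)·(7/2) = 451/60.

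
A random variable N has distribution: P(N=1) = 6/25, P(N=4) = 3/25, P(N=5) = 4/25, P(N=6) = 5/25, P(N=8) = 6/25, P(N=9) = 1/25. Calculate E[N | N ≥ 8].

P(N ≥ 8) = 7/25.
Σ over the event: 8·6/25 + 9·1/25 = 57/25.
E[N | N ≥ 8] = (57/25) / (7/25) = 57/7.

57/7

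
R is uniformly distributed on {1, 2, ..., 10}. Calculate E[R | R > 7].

Given R > 7, R is equally likely to be any of {8, 9, 10}.
E[R | R > 7] = (8 + 9 + 10) / 3 = 9.

9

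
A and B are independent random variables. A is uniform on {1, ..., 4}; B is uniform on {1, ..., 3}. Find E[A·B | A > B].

35/6

Outcomes with A > B: (2,1), (3,1), (3,2), (4,1), (4,2), (4,3), each with probability 1/12.
E[A·B | A > B] = (2 + 3 + 6 + 4 + 8 + 12) / 6 = 35/6.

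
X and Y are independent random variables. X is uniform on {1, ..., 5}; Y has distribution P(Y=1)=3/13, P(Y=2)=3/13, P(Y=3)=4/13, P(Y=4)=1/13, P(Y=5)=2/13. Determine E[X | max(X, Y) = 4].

P(max(X, Y) = 4) = 14/65.
Summing X·P(x,y) over outcomes with max(X, Y) = 4 gives 10/13.
E[X | max(X, Y) = 4] = (10/13) / (14/65) = 25/7.

25/7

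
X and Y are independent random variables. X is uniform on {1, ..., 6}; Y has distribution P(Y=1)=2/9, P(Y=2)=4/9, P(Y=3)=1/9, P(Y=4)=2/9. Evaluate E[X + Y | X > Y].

P(X > Y) = 11/18.
Summing (X+Y)·P(x,y) over outcomes with X > Y gives 4.
E[X + Y | X > Y] = (4) / (11/18) = 72/11.

72/11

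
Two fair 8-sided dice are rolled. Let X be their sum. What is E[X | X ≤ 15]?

P(X ≤ 15) = 63/64.
E[X | X ≤ 15] = (35/4) / (63/64) = 80/9.

80/9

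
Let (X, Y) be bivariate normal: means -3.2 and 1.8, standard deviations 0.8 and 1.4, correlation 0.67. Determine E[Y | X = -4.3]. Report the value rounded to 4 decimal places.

For a bivariate normal, E[Y | X=x] = μ_Y + ρ·(σ_Y/σ_X)·(x − μ_X).
E[Y | X=-4.3] = 1.8 + (0.67)·(1.4/0.8)·(-4.3 − (-3.2)) = 1.8 + (1.1725)·(-1.1) = 0.5103.

0.5103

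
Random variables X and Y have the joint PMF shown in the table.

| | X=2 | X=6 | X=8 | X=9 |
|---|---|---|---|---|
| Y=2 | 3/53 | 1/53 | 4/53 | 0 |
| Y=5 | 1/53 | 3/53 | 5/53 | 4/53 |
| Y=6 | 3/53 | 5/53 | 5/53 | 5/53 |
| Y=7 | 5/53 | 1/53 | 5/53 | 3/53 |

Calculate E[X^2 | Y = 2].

P(Y = 2) = 8/53.
Σ X^2·P over the event = 4·(3/53) + 36·(1/53) + 64·(4/53) = 304/53.
E[X^2 | Y = 2] = (304/53) / (8/53) = 38.

38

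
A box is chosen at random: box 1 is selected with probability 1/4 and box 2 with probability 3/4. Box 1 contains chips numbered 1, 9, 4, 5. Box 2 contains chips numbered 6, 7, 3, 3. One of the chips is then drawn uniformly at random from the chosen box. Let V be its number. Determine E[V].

19/4

E[V | box 1] = (1+9+4+5)/4 = 19/4.
E[V | box 2] = (6+7+3+3)/4 = 19/4.
By the law of total expectation,
E[V] = (1/4)·(19/4) + (3/4)·(19/4) = 19/4.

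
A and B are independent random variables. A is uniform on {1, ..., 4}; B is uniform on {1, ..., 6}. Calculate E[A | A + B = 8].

Outcomes with A + B = 8: (2,6), (3,5), (4,4), each with probability 1/24.
E[A | A + B = 8] = (2 + 3 + 4) / 3 = 3.

3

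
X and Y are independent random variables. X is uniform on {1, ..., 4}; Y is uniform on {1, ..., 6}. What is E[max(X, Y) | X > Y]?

10/3

P(X > Y) = 1/4.
Summing max(X,Y)·P(x,y) over outcomes with X > Y gives 5/6.
E[max(X, Y) | X > Y] = (5/6) / (1/4) = 10/3.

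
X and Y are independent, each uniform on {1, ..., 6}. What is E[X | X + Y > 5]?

P(X + Y > 5) = 13/18.
Summing X·P(x,y) over outcomes with X + Y > 5 gives 53/18.
E[X | X + Y > 5] = (53/18) / (13/18) = 53/13.

53/13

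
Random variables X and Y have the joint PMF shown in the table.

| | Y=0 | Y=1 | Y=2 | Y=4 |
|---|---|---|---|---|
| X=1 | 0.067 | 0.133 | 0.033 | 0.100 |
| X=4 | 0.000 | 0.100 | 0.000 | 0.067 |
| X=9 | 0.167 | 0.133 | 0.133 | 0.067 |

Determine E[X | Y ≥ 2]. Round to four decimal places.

P(Y ≥ 2) = 0.400.
Summing X·P(X=x,Y=y) over the conditioning event gives 2.201.
E[X | Y ≥ 2] = (2.201) / (0.400) = 5.5025.

5.5025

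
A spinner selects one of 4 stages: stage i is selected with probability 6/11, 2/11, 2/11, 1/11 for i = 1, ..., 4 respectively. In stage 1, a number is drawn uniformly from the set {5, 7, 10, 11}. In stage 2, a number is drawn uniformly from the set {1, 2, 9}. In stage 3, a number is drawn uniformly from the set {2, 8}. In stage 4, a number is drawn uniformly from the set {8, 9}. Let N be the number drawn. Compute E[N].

E[N | stage 1] = (5+7+10+11)/4 = 33/4.
E[N | stage 2] = (1+2+9)/3 = 4.
E[N | stage 3] = (2+8)/2 = 5.
E[N | stage 4] = (8+9)/2 = 17/2.
E[N] = (6/11)·(33/4) + (2/11)·(4) + (2/11)·(5) + (1/11)·(17/2) = 76/11.

76/11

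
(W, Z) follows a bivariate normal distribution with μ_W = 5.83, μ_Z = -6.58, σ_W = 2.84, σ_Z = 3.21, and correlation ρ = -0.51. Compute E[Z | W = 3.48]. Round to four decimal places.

The regression of Z on W has slope ρ·σ_Z/σ_W and passes through (μ_W, μ_Z).
E[Z | W=3.48] = -6.58 + (-0.51)·(3.21/2.84)·(3.48 − (5.83)) = -6.58 + (-0.57644)·(-2.35) = -5.2254.

-5.2254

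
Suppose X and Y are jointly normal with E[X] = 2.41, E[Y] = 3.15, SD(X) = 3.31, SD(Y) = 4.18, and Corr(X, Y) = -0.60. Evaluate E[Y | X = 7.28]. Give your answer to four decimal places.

-0.5400

For a bivariate normal, E[Y | X=x] = μ_Y + ρ·(σ_Y/σ_X)·(x − μ_X).
E[Y | X=7.28] = 3.15 + (-0.60)·(4.18/3.31)·(7.28 − (2.41)) = 3.15 + (-0.7577)·(4.87) = -0.5400.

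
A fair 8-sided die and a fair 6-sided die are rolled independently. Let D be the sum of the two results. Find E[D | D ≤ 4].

10/3

P(D ≤ 4) = 1/8.
Σ over the event: 2·1/48 + 3·1/24 + 4·1/16 = 5/12.
E[D | D ≤ 4] = (5/12) / (1/8) = 10/3.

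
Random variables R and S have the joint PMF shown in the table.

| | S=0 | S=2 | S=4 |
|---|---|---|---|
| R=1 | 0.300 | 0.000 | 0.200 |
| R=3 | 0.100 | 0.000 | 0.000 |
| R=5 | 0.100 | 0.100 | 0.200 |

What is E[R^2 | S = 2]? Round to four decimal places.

P(S = 2) = 0.100.
Σ R^2·P over the event = 25·(0.100) = 2.500.
E[R^2 | S = 2] = (2.500) / (0.100) = 25.0000.

25.0000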